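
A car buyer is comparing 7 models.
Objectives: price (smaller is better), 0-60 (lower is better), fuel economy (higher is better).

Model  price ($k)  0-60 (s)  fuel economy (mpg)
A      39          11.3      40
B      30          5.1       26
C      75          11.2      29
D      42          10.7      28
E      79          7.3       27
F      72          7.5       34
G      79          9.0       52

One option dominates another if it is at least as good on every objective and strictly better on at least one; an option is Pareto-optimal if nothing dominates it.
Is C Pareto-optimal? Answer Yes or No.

No

F vs C: price 72≤75, 0-60 7.5≤11.2, fuel economy 34≥29 — F is at least as good on every objective and strictly better on at least one, so F dominates C.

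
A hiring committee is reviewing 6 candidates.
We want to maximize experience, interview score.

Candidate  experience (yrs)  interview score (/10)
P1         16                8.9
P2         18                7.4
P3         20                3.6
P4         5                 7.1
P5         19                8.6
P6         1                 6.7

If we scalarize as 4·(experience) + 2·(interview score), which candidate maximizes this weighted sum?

P1: 4·16 + 2·8.9 = 81.8
P2: 4·18 + 2·7.4 = 86.8
P3: 4·20 + 2·3.6 = 87.2
P4: 4·5 + 2·7.1 = 34.2
P5: 4·19 + 2·8.6 = 93.2
P6: 4·1 + 2·6.7 = 17.4
Highest: P5 at 93.2.

P5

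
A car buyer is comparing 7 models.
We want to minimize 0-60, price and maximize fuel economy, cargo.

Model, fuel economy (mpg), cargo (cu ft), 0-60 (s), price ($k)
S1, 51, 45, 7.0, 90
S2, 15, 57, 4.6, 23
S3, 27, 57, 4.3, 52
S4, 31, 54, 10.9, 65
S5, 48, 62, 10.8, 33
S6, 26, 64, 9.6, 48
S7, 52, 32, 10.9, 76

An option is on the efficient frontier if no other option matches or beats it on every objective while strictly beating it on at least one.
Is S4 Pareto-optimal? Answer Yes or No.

No

S5 vs S4: fuel economy 48≥31, cargo 62≥54, 0-60 10.8≤10.9, price 33≤65 — S5 is at least as good on every objective and strictly better on at least one, so S5 dominates S4.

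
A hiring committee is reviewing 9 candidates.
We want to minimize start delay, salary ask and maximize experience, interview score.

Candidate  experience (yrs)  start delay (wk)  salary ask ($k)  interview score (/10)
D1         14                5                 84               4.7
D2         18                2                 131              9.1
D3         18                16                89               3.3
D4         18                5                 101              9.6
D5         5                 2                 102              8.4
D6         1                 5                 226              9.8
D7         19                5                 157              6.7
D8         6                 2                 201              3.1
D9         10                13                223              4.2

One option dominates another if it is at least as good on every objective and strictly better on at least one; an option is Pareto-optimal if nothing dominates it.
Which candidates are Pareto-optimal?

D1: not dominated (best salary ask).
D2: not dominated.
D3: not dominated.
D4: not dominated.
D5: not dominated.
D6: not dominated (best interview score).
D7: not dominated (best experience).
D8: dominated by D2 (experience 18≥6, start delay 2≤2, salary ask 131≤201, interview score 9.1≥3.1).
D9: dominated by D1 (experience 14≥10, start delay 5≤13, salary ask 84≤223, interview score 4.7≥4.2).

D1, D2, D3, D4, D5, D6, D7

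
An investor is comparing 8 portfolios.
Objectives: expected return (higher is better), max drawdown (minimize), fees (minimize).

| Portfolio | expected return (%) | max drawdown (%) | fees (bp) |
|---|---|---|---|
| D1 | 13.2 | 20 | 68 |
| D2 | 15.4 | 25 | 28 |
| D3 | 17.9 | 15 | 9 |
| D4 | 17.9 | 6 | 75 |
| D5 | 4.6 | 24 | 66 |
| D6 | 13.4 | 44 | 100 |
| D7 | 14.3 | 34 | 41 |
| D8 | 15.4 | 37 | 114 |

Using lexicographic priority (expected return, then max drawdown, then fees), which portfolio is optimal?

D4

First maximize expected return: best is 17.9, kept {D3, D4}.
Then minimize max drawdown: best is 6, kept {D4}.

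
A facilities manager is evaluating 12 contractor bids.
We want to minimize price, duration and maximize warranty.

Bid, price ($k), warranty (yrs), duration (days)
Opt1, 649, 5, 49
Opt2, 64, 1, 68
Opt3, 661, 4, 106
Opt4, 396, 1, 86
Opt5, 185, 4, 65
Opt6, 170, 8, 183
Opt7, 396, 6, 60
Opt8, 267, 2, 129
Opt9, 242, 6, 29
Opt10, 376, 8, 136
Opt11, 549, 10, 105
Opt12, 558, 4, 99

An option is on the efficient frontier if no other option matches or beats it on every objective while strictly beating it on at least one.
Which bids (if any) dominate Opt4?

Opt2, Opt5, Opt7, Opt9

Opt2: price 64≤396, warranty 1≥1, duration 68≤86 — dominates Opt4.
Opt5: price 185≤396, warranty 4≥1, duration 65≤86 — dominates Opt4.
Opt7: price 396≤396, warranty 6≥1, duration 60≤86 — dominates Opt4.
Opt9: price 242≤396, warranty 6≥1, duration 29≤86 — dominates Opt4.
Others (Opt1, Opt3, Opt6, Opt8, Opt10, Opt11, Opt12) are each worse than Opt4 on at least one objective.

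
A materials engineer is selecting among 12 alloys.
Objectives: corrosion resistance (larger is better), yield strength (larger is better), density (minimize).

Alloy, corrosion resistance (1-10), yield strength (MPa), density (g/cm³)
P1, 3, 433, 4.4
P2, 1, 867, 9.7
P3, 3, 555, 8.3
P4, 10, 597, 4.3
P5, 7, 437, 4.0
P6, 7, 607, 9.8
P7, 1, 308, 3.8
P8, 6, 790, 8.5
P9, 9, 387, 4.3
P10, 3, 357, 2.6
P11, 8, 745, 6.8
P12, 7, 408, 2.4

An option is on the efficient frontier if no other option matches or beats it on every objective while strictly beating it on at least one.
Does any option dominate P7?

P10 vs P7: corrosion resistance 3≥1, yield strength 357≥308, density 2.6≤3.8 — P10 is at least as good on every objective and strictly better on at least one, so P10 dominates P7.

Yes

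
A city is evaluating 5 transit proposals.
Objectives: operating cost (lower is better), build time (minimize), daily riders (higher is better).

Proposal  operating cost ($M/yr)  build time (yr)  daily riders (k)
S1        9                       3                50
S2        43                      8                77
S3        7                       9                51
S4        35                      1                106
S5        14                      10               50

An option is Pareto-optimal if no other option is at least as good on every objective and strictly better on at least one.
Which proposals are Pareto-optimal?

S1: not dominated.
S2: dominated by S4 (operating cost 35≤43, build time 1≤8, daily riders 106≥77).
S3: not dominated (best operating cost).
S4: not dominated (best build time).
S5: dominated by S1 (operating cost 9≤14, build time 3≤10, daily riders 50≥50).

S1, S3, S4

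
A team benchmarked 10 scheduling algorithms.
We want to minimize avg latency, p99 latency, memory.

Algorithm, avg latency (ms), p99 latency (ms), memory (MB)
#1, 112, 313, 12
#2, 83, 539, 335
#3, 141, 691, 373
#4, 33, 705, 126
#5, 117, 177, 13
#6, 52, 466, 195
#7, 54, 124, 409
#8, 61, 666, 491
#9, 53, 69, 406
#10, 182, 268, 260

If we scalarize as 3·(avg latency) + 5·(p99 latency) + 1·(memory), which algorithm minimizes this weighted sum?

#9

#1: 3·112 + 5·313 + 1·12 = 1913
#2: 3·83 + 5·539 + 1·335 = 3279
#3: 3·141 + 5·691 + 1·373 = 4251
#4: 3·33 + 5·705 + 1·126 = 3750
#5: 3·117 + 5·177 + 1·13 = 1249
#6: 3·52 + 5·466 + 1·195 = 2681
#7: 3·54 + 5·124 + 1·409 = 1191
#8: 3·61 + 5·666 + 1·491 = 4004
#9: 3·53 + 5·69 + 1·406 = 910
#10: 3·182 + 5·268 + 1·260 = 2146
Lowest: #9 at 910.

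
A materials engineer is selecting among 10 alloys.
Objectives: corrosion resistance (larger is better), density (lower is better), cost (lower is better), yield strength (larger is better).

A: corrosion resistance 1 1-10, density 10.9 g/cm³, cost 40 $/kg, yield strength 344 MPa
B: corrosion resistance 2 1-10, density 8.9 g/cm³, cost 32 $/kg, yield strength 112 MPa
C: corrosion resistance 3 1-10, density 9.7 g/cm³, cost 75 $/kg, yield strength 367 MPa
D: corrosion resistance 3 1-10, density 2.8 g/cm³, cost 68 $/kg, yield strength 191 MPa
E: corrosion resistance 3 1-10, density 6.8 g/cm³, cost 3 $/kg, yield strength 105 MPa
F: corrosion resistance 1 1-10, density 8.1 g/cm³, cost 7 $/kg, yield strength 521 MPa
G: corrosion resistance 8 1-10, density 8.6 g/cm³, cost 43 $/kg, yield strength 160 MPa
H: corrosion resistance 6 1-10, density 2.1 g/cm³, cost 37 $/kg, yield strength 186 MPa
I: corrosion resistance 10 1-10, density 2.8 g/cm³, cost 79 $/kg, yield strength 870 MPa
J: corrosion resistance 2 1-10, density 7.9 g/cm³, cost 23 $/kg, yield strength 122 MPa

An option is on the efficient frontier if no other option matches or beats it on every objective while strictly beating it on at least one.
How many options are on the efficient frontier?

8

A: dominated by F (corrosion resistance 1≥1, density 8.1≤10.9, cost 7≤40, yield strength 521≥344).
B: dominated by J (corrosion resistance 2≥2, density 7.9≤8.9, cost 23≤32, yield strength 122≥112).
C: not dominated.
D: not dominated.
E: not dominated (best cost).
F: not dominated.
G: not dominated.
H: not dominated (best density).
I: not dominated (best corrosion resistance).
J: not dominated.
Pareto-optimal: C, D, E, F, G, H, I, J → 8.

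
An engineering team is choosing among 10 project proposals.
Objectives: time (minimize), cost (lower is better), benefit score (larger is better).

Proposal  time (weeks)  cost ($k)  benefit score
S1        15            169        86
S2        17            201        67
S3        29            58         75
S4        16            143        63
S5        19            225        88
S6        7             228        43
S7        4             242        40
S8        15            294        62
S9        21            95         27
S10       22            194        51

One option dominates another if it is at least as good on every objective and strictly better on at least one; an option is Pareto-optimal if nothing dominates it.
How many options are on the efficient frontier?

7

S1: not dominated.
S2: dominated by S1 (time 15≤17, cost 169≤201, benefit score 86≥67).
S3: not dominated (best cost).
S4: not dominated.
S5: not dominated (best benefit score).
S6: not dominated.
S7: not dominated (best time).
S8: dominated by S1 (time 15≤15, cost 169≤294, benefit score 86≥62).
S9: not dominated.
S10: dominated by S1 (time 15≤22, cost 169≤194, benefit score 86≥51).
Pareto-optimal: S1, S3, S4, S5, S6, S7, S9 → 7.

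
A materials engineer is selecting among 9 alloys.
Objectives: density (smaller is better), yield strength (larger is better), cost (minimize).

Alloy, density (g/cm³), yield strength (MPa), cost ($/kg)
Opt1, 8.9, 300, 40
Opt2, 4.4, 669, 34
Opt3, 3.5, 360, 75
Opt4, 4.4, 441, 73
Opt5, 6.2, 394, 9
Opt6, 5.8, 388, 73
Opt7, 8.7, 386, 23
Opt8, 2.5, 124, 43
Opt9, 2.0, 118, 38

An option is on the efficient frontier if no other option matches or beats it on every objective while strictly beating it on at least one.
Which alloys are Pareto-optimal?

Opt2, Opt3, Opt5, Opt8, Opt9

Opt1: dominated by Opt2 (density 4.4≤8.9, yield strength 669≥300, cost 34≤40).
Opt2: not dominated (best yield strength).
Opt3: not dominated.
Opt4: dominated by Opt2 (density 4.4≤4.4, yield strength 669≥441, cost 34≤73).
Opt5: not dominated (best cost).
Opt6: dominated by Opt2 (density 4.4≤5.8, yield strength 669≥388, cost 34≤73).
Opt7: dominated by Opt5 (density 6.2≤8.7, yield strength 394≥386, cost 9≤23).
Opt8: not dominated.
Opt9: not dominated (best density).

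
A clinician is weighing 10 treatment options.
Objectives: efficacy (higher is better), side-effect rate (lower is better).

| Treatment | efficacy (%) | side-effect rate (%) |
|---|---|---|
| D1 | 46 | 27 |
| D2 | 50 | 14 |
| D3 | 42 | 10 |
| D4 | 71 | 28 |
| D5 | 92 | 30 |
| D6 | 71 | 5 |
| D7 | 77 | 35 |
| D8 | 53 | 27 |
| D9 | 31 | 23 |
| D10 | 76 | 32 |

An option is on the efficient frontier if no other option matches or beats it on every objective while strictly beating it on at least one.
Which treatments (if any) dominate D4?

D6

D6: efficacy 71≥71, side-effect rate 5≤28 — dominates D4.
Others (D1, D2, D3, D5, D7, D8, D9, D10) are each worse than D4 on at least one objective.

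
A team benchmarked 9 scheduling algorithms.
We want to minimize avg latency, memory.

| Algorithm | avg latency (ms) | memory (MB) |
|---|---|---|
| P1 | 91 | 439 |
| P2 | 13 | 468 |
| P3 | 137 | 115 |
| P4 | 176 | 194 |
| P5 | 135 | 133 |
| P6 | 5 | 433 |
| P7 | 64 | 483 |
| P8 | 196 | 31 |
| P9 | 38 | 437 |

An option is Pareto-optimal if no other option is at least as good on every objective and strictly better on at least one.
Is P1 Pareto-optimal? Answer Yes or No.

No

P6 vs P1: avg latency 5≤91, memory 433≤439 — P6 is at least as good on every objective and strictly better on at least one, so P6 dominates P1.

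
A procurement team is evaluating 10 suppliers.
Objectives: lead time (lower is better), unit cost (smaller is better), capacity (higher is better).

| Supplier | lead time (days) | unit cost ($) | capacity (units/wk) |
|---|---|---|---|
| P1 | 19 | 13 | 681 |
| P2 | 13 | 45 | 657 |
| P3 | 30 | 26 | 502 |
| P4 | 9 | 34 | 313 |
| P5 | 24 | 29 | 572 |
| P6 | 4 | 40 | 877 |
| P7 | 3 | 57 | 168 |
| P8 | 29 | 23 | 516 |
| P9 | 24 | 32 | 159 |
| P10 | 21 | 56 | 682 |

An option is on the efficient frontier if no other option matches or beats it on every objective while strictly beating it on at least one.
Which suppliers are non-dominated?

P1, P4, P6, P7

P1: not dominated (best unit cost).
P2: dominated by P6 (lead time 4≤13, unit cost 40≤45, capacity 877≥657).
P3: dominated by P1 (lead time 19≤30, unit cost 13≤26, capacity 681≥502).
P4: not dominated.
P5: dominated by P1 (lead time 19≤24, unit cost 13≤29, capacity 681≥572).
P6: not dominated (best capacity).
P7: not dominated (best lead time).
P8: dominated by P1 (lead time 19≤29, unit cost 13≤23, capacity 681≥516).
P9: dominated by P1 (lead time 19≤24, unit cost 13≤32, capacity 681≥159).
P10: dominated by P6 (lead time 4≤21, unit cost 40≤56, capacity 877≥682).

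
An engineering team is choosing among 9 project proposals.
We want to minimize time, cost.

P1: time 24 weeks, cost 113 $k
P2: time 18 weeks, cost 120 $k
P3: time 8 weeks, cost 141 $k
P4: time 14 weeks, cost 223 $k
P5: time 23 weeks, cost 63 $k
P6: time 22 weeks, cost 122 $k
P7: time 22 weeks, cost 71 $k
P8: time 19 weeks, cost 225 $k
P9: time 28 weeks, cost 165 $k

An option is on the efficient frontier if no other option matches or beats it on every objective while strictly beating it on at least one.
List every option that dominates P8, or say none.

P2: time 18≤19, cost 120≤225 — dominates P8.
P3: time 8≤19, cost 141≤225 — dominates P8.
P4: time 14≤19, cost 223≤225 — dominates P8.
Others (P1, P5, P6, P7, P9) are each worse than P8 on at least one objective.

P2, P3, P4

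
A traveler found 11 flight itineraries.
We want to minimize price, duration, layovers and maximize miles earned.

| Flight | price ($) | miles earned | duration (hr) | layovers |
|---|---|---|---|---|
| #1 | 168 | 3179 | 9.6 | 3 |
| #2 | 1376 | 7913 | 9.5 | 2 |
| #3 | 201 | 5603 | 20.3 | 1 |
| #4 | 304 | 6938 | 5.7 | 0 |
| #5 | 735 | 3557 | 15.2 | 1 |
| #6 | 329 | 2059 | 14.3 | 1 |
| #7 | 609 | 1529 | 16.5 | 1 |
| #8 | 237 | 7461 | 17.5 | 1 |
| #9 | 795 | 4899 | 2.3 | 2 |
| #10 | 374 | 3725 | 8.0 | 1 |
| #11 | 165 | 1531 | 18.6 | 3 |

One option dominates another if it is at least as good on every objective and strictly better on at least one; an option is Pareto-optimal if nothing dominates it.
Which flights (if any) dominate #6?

#4

#4: price 304≤329, miles earned 6938≥2059, duration 5.7≤14.3, layovers 0≤1 — dominates #6.
Others (#1, #2, #3, #5, #7, #8, #9, #10, #11) are each worse than #6 on at least one objective.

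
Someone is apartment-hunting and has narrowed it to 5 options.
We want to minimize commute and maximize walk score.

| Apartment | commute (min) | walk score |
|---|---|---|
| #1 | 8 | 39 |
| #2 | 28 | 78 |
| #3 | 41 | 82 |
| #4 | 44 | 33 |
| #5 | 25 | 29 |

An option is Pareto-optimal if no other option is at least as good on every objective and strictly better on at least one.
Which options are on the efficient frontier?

#1, #2, #3

#1: not dominated (best commute).
#2: not dominated.
#3: not dominated (best walk score).
#4: dominated by #1 (commute 8≤44, walk score 39≥33).
#5: dominated by #1 (commute 8≤25, walk score 39≥29).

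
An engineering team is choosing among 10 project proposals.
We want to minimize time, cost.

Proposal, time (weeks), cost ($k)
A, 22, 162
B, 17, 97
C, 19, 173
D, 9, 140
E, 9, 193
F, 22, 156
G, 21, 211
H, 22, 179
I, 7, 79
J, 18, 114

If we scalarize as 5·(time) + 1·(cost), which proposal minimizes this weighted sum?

A: 5·22 + 1·162 = 272
B: 5·17 + 1·97 = 182
C: 5·19 + 1·173 = 268
D: 5·9 + 1·140 = 185
E: 5·9 + 1·193 = 238
F: 5·22 + 1·156 = 266
G: 5·21 + 1·211 = 316
H: 5·22 + 1·179 = 289
I: 5·7 + 1·79 = 114
J: 5·18 + 1·114 = 204
Lowest: I at 114.

I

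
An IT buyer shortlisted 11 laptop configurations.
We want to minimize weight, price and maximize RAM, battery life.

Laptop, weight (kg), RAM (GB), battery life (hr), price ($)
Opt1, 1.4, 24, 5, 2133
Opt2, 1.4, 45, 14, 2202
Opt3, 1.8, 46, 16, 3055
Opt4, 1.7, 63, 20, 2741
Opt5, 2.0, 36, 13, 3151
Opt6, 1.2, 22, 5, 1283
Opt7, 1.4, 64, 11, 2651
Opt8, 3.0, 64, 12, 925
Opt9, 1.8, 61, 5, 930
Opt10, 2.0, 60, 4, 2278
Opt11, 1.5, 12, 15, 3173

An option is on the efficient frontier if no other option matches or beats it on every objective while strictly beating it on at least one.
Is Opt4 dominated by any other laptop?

No

Opt1: worse on RAM (24 vs 63).
Opt2: worse on RAM (45 vs 63).
Opt3: worse on weight (1.8 vs 1.7).
Opt5: worse on weight (2.0 vs 1.7).
Opt6: worse on RAM (22 vs 63).
Opt7: worse on battery life (11 vs 20).
Opt8: worse on weight (3.0 vs 1.7).
Opt9: worse on weight (1.8 vs 1.7).
Opt10: worse on weight (2.0 vs 1.7).
Opt11: worse on RAM (12 vs 63).
No option is at least as good as Opt4 on every objective and strictly better on one.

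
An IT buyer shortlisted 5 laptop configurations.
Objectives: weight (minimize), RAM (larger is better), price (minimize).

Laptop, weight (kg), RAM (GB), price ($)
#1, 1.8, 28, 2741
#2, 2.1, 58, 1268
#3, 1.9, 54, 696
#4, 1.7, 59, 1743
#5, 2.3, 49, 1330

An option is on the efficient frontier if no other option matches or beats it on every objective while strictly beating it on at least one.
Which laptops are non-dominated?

#1: dominated by #4 (weight 1.7≤1.8, RAM 59≥28, price 1743≤2741).
#2: not dominated.
#3: not dominated (best price).
#4: not dominated (best weight).
#5: dominated by #2 (weight 2.1≤2.3, RAM 58≥49, price 1268≤1330).

#2, #3, #4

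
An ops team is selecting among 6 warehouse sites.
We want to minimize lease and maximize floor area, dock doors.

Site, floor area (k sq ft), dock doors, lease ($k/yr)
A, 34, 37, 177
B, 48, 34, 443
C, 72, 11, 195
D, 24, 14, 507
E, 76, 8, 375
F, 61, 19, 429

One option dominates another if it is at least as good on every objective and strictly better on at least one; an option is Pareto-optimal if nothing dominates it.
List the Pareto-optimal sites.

A, B, C, E, F

A: not dominated (best dock doors).
B: not dominated.
C: not dominated.
D: dominated by A (floor area 34≥24, dock doors 37≥14, lease 177≤507).
E: not dominated (best floor area).
F: not dominated.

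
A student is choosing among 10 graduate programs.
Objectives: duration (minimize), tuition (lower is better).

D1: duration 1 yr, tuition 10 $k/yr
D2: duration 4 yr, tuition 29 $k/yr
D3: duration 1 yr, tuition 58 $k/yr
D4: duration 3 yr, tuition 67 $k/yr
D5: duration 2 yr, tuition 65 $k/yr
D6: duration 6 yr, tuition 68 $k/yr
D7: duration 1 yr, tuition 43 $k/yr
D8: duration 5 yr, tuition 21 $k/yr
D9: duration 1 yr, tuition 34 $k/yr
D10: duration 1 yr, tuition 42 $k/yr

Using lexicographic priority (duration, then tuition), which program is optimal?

First minimize duration: best is 1, kept {D1, D3, D7, D9, D10}.
Then minimize tuition: best is 10, kept {D1}.

D1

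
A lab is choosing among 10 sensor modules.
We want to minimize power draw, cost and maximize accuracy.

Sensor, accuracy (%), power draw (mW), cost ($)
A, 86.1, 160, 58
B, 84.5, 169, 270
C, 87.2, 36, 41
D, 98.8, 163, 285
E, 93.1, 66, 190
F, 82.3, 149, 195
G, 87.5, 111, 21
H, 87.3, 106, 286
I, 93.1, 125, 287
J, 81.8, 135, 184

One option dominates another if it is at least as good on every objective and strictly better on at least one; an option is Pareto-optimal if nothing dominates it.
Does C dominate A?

C vs A: accuracy 87.2≥86.1, power draw 36≤160, cost 41≤58 — C is at least as good on every objective with at least one strict improvement.

Yes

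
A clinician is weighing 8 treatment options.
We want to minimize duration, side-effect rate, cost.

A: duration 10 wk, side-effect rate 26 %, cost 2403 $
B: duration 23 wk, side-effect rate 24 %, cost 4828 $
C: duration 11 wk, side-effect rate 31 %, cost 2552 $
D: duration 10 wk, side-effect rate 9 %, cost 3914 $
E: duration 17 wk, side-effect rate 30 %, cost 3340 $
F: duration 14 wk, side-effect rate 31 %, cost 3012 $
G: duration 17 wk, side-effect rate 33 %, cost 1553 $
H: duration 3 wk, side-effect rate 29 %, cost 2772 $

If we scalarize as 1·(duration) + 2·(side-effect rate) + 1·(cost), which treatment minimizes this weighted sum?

G

A: 1·10 + 2·26 + 1·2403 = 2465
B: 1·23 + 2·24 + 1·4828 = 4899
C: 1·11 + 2·31 + 1·2552 = 2625
D: 1·10 + 2·9 + 1·3914 = 3942
E: 1·17 + 2·30 + 1·3340 = 3417
F: 1·14 + 2·31 + 1·3012 = 3088
G: 1·17 + 2·33 + 1·1553 = 1636
H: 1·3 + 2·29 + 1·2772 = 2833
Lowest: G at 1636.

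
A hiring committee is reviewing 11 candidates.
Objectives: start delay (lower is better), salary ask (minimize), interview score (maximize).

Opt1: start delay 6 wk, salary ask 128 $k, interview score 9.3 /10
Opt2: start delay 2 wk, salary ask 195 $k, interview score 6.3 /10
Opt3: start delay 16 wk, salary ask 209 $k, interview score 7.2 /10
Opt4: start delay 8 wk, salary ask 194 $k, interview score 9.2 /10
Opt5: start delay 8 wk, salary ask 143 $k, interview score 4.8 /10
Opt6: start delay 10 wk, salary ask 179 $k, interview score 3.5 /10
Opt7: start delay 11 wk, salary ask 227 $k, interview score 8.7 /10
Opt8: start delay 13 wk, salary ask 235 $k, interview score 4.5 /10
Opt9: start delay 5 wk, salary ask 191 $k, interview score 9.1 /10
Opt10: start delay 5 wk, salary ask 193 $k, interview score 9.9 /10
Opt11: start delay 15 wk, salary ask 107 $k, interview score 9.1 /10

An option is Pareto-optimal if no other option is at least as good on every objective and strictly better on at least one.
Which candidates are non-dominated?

Opt1: not dominated.
Opt2: not dominated (best start delay).
Opt3: dominated by Opt1 (start delay 6≤16, salary ask 128≤209, interview score 9.3≥7.2).
Opt4: dominated by Opt1 (start delay 6≤8, salary ask 128≤194, interview score 9.3≥9.2).
Opt5: dominated by Opt1 (start delay 6≤8, salary ask 128≤143, interview score 9.3≥4.8).
Opt6: dominated by Opt1 (start delay 6≤10, salary ask 128≤179, interview score 9.3≥3.5).
Opt7: dominated by Opt1 (start delay 6≤11, salary ask 128≤227, interview score 9.3≥8.7).
Opt8: dominated by Opt1 (start delay 6≤13, salary ask 128≤235, interview score 9.3≥4.5).
Opt9: not dominated.
Opt10: not dominated (best interview score).
Opt11: not dominated (best salary ask).

Opt1, Opt2, Opt9, Opt10, Opt11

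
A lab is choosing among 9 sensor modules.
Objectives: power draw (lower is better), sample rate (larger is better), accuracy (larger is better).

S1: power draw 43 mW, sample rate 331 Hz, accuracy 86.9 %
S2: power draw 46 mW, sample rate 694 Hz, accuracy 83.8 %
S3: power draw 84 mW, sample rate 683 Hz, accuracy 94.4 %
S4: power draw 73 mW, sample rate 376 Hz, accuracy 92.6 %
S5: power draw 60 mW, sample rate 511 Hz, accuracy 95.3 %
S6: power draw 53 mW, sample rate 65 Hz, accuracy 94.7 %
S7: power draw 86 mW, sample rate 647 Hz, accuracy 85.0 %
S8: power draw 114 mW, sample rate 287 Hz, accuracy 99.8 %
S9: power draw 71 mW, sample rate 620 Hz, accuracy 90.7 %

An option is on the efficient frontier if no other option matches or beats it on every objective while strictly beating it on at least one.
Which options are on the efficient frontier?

S1: not dominated (best power draw).
S2: not dominated (best sample rate).
S3: not dominated.
S4: dominated by S5 (power draw 60≤73, sample rate 511≥376, accuracy 95.3≥92.6).
S5: not dominated.
S6: not dominated.
S7: dominated by S3 (power draw 84≤86, sample rate 683≥647, accuracy 94.4≥85.0).
S8: not dominated (best accuracy).
S9: not dominated.

S1, S2, S3, S5, S6, S8, S9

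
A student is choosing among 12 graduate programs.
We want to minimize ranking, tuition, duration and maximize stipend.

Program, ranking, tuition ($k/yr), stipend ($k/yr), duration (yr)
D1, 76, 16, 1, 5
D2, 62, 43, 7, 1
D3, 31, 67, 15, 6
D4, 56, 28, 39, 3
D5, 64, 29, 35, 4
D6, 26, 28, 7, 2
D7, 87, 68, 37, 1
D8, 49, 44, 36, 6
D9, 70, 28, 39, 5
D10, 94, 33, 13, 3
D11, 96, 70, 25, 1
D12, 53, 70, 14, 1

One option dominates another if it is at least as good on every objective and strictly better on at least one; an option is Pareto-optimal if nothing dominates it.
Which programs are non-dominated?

D1, D2, D3, D4, D6, D7, D8, D12

D1: not dominated (best tuition).
D2: not dominated.
D3: not dominated.
D4: not dominated.
D5: dominated by D4 (ranking 56≤64, tuition 28≤29, stipend 39≥35, duration 3≤4).
D6: not dominated (best ranking).
D7: not dominated.
D8: not dominated.
D9: dominated by D4 (ranking 56≤70, tuition 28≤28, stipend 39≥39, duration 3≤5).
D10: dominated by D4 (ranking 56≤94, tuition 28≤33, stipend 39≥13, duration 3≤3).
D11: dominated by D7 (ranking 87≤96, tuition 68≤70, stipend 37≥25, duration 1≤1).
D12: not dominated.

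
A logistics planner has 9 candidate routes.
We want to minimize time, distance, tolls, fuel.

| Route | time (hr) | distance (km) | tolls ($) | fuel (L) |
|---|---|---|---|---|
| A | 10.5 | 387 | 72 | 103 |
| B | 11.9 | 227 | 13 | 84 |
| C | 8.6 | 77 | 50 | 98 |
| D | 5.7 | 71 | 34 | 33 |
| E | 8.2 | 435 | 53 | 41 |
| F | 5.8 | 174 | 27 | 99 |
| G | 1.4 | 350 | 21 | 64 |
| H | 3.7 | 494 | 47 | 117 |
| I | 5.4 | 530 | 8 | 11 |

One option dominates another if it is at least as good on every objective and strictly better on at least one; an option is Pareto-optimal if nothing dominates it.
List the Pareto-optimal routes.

A: dominated by C (time 8.6≤10.5, distance 77≤387, tolls 50≤72, fuel 98≤103).
B: not dominated.
C: dominated by D (time 5.7≤8.6, distance 71≤77, tolls 34≤50, fuel 33≤98).
D: not dominated (best distance).
E: dominated by D (time 5.7≤8.2, distance 71≤435, tolls 34≤53, fuel 33≤41).
F: not dominated.
G: not dominated (best time).
H: dominated by G (time 1.4≤3.7, distance 350≤494, tolls 21≤47, fuel 64≤117).
I: not dominated (best tolls).

B, D, F, G, I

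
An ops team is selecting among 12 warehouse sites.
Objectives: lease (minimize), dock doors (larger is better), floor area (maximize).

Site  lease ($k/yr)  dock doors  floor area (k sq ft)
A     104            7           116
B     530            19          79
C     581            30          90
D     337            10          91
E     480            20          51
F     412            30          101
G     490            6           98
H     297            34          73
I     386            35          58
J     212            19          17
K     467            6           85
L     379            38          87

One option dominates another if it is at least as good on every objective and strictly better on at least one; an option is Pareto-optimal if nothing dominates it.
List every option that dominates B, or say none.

F, L

F: lease 412≤530, dock doors 30≥19, floor area 101≥79 — dominates B.
L: lease 379≤530, dock doors 38≥19, floor area 87≥79 — dominates B.
Others (A, C, D, E, G, H, I, J, K) are each worse than B on at least one objective.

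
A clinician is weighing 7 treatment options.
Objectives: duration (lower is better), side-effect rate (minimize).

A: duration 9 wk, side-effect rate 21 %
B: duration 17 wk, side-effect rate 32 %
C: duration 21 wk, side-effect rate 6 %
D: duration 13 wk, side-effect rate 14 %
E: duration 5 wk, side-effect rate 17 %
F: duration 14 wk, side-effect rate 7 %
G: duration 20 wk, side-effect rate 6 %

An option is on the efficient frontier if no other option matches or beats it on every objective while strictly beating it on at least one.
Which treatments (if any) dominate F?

none

A: worse on side-effect rate (21 vs 7).
B: worse on duration (17 vs 14).
C: worse on duration (21 vs 14).
D: worse on side-effect rate (14 vs 7).
E: worse on side-effect rate (17 vs 7).
G: worse on duration (20 vs 14).
No option dominates F.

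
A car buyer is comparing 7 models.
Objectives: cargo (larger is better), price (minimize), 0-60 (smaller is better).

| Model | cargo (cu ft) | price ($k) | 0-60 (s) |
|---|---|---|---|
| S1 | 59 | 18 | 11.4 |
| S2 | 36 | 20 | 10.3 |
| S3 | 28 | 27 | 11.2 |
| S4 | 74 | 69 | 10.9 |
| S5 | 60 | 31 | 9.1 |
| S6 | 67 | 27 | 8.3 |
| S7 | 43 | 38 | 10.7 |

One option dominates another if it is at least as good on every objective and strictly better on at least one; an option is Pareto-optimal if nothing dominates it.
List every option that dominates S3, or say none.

S2: cargo 36≥28, price 20≤27, 0-60 10.3≤11.2 — dominates S3.
S6: cargo 67≥28, price 27≤27, 0-60 8.3≤11.2 — dominates S3.
Others (S1, S4, S5, S7) are each worse than S3 on at least one objective.

S2, S6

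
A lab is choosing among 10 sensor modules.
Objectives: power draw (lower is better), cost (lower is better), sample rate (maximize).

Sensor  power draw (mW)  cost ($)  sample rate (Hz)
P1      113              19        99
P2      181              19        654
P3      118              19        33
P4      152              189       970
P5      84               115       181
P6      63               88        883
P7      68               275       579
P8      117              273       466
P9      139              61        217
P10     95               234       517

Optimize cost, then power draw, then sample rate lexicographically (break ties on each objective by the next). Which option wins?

P1

First minimize cost: best is 19, kept {P1, P2, P3}.
Then minimize power draw: best is 113, kept {P1}.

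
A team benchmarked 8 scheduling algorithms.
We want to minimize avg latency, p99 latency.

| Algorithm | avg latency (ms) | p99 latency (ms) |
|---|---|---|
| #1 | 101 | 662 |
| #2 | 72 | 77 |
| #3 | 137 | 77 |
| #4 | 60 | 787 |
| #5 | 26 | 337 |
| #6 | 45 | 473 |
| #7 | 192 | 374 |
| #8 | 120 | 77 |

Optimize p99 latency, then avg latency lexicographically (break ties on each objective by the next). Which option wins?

#2

First minimize p99 latency: best is 77, kept {#2, #3, #8}.
Then minimize avg latency: best is 72, kept {#2}.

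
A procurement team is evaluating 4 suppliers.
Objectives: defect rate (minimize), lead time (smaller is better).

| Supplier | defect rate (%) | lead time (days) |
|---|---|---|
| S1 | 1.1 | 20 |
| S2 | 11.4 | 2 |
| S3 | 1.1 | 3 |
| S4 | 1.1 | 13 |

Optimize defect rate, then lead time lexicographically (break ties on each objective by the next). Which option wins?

First minimize defect rate: best is 1.1, kept {S1, S3, S4}.
Then minimize lead time: best is 3, kept {S3}.

S3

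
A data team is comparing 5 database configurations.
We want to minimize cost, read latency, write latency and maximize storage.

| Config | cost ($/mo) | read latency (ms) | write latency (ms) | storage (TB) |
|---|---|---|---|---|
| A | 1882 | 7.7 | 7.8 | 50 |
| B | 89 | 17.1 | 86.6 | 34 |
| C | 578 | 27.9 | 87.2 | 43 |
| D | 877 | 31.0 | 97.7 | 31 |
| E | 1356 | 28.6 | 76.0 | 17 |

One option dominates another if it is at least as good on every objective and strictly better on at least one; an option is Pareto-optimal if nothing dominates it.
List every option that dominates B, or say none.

none

A: worse on cost (1882 vs 89).
C: worse on cost (578 vs 89).
D: worse on cost (877 vs 89).
E: worse on cost (1356 vs 89).
No option dominates B.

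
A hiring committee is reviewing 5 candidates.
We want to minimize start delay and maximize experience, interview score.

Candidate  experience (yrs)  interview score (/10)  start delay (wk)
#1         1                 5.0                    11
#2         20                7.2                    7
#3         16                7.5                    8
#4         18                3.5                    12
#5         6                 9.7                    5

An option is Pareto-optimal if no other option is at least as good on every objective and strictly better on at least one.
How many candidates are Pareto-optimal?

#1: dominated by #2 (experience 20≥1, interview score 7.2≥5.0, start delay 7≤11).
#2: not dominated (best experience).
#3: not dominated.
#4: dominated by #2 (experience 20≥18, interview score 7.2≥3.5, start delay 7≤12).
#5: not dominated (best interview score).
Pareto-optimal: #2, #3, #5 → 3.

3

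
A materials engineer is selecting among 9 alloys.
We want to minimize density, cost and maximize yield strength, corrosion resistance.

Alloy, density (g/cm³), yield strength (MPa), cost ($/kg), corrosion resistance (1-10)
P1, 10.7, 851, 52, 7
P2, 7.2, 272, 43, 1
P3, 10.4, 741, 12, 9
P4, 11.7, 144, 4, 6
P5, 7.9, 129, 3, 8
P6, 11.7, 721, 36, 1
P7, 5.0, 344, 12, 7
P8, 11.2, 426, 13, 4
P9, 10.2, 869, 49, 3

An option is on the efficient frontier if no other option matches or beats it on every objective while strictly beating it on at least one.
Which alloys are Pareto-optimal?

P1, P3, P4, P5, P7, P9

P1: not dominated.
P2: dominated by P7 (density 5.0≤7.2, yield strength 344≥272, cost 12≤43, corrosion resistance 7≥1).
P3: not dominated (best corrosion resistance).
P4: not dominated.
P5: not dominated (best cost).
P6: dominated by P3 (density 10.4≤11.7, yield strength 741≥721, cost 12≤36, corrosion resistance 9≥1).
P7: not dominated (best density).
P8: dominated by P3 (density 10.4≤11.2, yield strength 741≥426, cost 12≤13, corrosion resistance 9≥4).
P9: not dominated (best yield strength).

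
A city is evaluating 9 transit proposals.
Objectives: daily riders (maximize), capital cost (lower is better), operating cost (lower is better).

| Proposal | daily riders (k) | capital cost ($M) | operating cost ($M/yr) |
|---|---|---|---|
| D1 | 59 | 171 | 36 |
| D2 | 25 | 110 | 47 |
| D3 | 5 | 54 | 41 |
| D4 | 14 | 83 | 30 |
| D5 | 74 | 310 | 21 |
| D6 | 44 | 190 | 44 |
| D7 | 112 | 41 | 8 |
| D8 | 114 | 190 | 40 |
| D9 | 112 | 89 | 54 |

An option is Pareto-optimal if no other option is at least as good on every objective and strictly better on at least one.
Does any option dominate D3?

D7 vs D3: daily riders 112≥5, capital cost 41≤54, operating cost 8≤41 — D7 is at least as good on every objective and strictly better on at least one, so D7 dominates D3.

Yes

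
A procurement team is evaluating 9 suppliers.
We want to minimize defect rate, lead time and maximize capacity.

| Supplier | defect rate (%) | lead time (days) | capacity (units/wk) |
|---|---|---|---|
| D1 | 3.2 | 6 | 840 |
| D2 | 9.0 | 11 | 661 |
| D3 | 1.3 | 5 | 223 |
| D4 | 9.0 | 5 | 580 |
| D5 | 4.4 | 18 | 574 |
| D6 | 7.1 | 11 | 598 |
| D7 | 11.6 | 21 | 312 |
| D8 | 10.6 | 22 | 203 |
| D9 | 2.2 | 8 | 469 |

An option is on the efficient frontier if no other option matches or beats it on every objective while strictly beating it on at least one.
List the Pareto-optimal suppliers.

D1: not dominated (best capacity).
D2: dominated by D1 (defect rate 3.2≤9.0, lead time 6≤11, capacity 840≥661).
D3: not dominated (best defect rate).
D4: not dominated.
D5: dominated by D1 (defect rate 3.2≤4.4, lead time 6≤18, capacity 840≥574).
D6: dominated by D1 (defect rate 3.2≤7.1, lead time 6≤11, capacity 840≥598).
D7: dominated by D1 (defect rate 3.2≤11.6, lead time 6≤21, capacity 840≥312).
D8: dominated by D1 (defect rate 3.2≤10.6, lead time 6≤22, capacity 840≥203).
D9: not dominated.

D1, D3, D4, D9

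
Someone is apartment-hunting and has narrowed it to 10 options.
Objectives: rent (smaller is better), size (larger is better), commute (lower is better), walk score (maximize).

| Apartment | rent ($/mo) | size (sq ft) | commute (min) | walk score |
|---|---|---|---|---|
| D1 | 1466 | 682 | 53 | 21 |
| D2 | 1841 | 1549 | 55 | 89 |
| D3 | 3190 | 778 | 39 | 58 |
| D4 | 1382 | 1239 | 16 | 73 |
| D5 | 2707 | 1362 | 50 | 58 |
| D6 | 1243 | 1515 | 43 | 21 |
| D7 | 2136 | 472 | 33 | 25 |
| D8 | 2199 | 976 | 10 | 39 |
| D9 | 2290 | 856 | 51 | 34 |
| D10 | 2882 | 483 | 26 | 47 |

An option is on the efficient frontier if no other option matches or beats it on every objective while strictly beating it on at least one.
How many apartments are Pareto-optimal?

5

D1: dominated by D4 (rent 1382≤1466, size 1239≥682, commute 16≤53, walk score 73≥21).
D2: not dominated (best size).
D3: dominated by D4 (rent 1382≤3190, size 1239≥778, commute 16≤39, walk score 73≥58).
D4: not dominated.
D5: not dominated.
D6: not dominated (best rent).
D7: dominated by D4 (rent 1382≤2136, size 1239≥472, commute 16≤33, walk score 73≥25).
D8: not dominated (best commute).
D9: dominated by D4 (rent 1382≤2290, size 1239≥856, commute 16≤51, walk score 73≥34).
D10: dominated by D4 (rent 1382≤2882, size 1239≥483, commute 16≤26, walk score 73≥47).
Pareto-optimal: D2, D4, D5, D6, D8 → 5.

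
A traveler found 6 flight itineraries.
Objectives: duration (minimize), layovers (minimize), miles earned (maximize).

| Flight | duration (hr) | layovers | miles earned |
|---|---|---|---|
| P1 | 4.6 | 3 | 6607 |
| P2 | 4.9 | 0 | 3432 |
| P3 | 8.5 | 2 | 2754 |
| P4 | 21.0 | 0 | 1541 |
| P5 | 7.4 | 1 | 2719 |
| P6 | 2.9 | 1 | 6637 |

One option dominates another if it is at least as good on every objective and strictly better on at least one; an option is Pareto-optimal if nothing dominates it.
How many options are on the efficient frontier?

P1: dominated by P6 (duration 2.9≤4.6, layovers 1≤3, miles earned 6637≥6607).
P2: not dominated.
P3: dominated by P2 (duration 4.9≤8.5, layovers 0≤2, miles earned 3432≥2754).
P4: dominated by P2 (duration 4.9≤21.0, layovers 0≤0, miles earned 3432≥1541).
P5: dominated by P2 (duration 4.9≤7.4, layovers 0≤1, miles earned 3432≥2719).
P6: not dominated (best duration).
Pareto-optimal: P2, P6 → 2.

2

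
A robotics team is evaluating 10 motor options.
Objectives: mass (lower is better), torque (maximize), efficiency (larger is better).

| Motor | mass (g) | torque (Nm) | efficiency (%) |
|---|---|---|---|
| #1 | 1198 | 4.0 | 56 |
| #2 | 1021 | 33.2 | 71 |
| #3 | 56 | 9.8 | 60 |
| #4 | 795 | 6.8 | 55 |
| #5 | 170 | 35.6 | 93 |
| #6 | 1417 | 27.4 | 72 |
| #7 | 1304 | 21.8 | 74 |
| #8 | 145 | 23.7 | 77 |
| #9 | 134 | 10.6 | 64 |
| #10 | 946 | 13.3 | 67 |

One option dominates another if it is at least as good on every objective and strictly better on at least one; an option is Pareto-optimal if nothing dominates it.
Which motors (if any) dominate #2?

#5

#5: mass 170≤1021, torque 35.6≥33.2, efficiency 93≥71 — dominates #2.
Others (#1, #3, #4, #6, #7, #8, #9, #10) are each worse than #2 on at least one objective.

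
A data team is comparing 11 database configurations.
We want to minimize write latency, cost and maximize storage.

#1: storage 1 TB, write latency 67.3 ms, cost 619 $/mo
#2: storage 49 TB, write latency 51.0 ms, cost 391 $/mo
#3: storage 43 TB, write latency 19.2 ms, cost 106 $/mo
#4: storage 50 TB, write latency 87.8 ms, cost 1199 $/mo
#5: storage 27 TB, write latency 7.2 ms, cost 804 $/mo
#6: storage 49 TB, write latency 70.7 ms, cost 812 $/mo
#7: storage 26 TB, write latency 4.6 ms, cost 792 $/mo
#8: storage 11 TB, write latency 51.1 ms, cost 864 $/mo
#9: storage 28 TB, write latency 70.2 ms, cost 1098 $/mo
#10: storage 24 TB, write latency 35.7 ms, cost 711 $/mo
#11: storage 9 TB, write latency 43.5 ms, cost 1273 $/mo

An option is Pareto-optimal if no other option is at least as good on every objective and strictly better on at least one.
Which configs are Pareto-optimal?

#2, #3, #4, #5, #7

#1: dominated by #2 (storage 49≥1, write latency 51.0≤67.3, cost 391≤619).
#2: not dominated.
#3: not dominated (best cost).
#4: not dominated (best storage).
#5: not dominated.
#6: dominated by #2 (storage 49≥49, write latency 51.0≤70.7, cost 391≤812).
#7: not dominated (best write latency).
#8: dominated by #2 (storage 49≥11, write latency 51.0≤51.1, cost 391≤864).
#9: dominated by #2 (storage 49≥28, write latency 51.0≤70.2, cost 391≤1098).
#10: dominated by #3 (storage 43≥24, write latency 19.2≤35.7, cost 106≤711).
#11: dominated by #3 (storage 43≥9, write latency 19.2≤43.5, cost 106≤1273).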